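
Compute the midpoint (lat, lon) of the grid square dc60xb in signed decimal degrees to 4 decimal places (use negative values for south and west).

Field D=3, C=2: +3·20° lon, +2·10° lat → SW at lon -120°, lat -70°.
Square 6, 0: +6·2° lon, +0·1° lat → SW at lon -108°, lat -70°.
Subsquare x=23, b=1: +23·0.0833333° lon, +1·0.0416667° lat → SW at lon -106.083°, lat -69.9583°.
Cell spans 0.0833333° lon × 0.0416667° lat. Centre is SW corner plus half of each.
latitude -69.9375, longitude -106.0417.

-69.9375, -106.0417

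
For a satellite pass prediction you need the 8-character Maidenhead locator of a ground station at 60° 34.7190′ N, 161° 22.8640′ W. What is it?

AP90hn48

Add 180° to longitude and 90° to latitude: 18.61893, 150.57865.
Field: lon ⌊18.61893/20⌋ = 0 → A; lat ⌊150.57865/10⌋ = 15 → P.
Square: lon ⌊18.61893/2⌋ = 9; lat ⌊0.57865/1⌋ = 0.
Subsquare: lon ⌊0.61893/0.0833333⌋ = 7 → h; lat ⌊0.57865/0.0416667⌋ = 13 → n.
Extended square: lon ⌊0.03560/0.00833333⌋ = 4; lat ⌊0.03698/0.00416667⌋ = 8.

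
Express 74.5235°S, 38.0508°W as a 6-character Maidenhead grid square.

Offset from 180°W / 90°S: lon 141.9492°, lat 15.4765°.
Field: 141.9492/20 → 7 → H, 15.4765/10 → 1 → B; chars HB.
Square: 1.9492/2 → 0, 5.4765/1 → 5; chars 05.
Subsquare: 1.9492/0.0833333 → 23 → x, 0.4765/0.0416667 → 11 → l; chars xl.

HB05xl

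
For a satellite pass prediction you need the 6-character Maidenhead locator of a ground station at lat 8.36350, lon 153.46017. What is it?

Offset from 180°W / 90°S: lon 333.4602°, lat 98.3635°.
Field: 333.4602/20 → 16 → Q, 98.3635/10 → 9 → J; chars QJ.
Square: 13.4602/2 → 6, 8.3635/1 → 8; chars 68.
Subsquare: 1.4602/0.0833333 → 17 → r, 0.3635/0.0416667 → 8 → i; chars ri.

QJ68ri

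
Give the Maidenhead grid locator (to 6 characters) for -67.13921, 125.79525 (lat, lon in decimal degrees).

PC22vu

Offset from 180°W / 90°S: lon 305.7953°, lat 22.8608°.
Field: lon ⌊305.7953/20⌋ = 15 → P; lat ⌊22.8608/10⌋ = 2 → C.
Square: lon ⌊5.7953/2⌋ = 2; lat ⌊2.8608/1⌋ = 2.
Subsquare: lon ⌊1.7953/0.0833333⌋ = 21 → v; lat ⌊0.8608/0.0416667⌋ = 20 → u.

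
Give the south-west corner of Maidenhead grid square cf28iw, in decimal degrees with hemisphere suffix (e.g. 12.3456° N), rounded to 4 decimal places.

Field C=2, F=5: +2·20° lon, +5·10° lat → SW at lon -140°, lat -40°.
Square 2, 8: +2·2° lon, +8·1° lat → SW at lon -136°, lat -32°.
Subsquare i=8, w=22: +8·0.0833333° lon, +22·0.0416667° lat → SW at lon -135.333°, lat -31.0833°.
latitude 31.0833° S, longitude 135.3333° W.

31.0833° S, 135.3333° W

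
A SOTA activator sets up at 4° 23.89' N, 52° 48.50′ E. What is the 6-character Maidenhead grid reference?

Shift to the Maidenhead origin (180°W, 90°S): lon 232.8083, lat 94.3982.
Field: 232.8083/20 → 11 → L, 94.3982/10 → 9 → J; chars LJ.
Square: 12.8083/2 → 6, 4.3982/1 → 4; chars 64.
Subsquare: 0.8083/0.0833333 → 9 → j, 0.3982/0.0416667 → 9 → j; chars jj.

LJ64jj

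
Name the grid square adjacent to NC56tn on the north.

NC56to

Latitude subsquare n = 13; +1 → 14 = o.
The longitude characters are unchanged.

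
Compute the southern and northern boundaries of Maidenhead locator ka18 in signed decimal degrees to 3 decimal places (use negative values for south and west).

-82.000, -81.000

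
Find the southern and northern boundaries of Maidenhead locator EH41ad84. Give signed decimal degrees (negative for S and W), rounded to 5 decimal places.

Field E=4, H=7: +4·20° lon, +7·10° lat → SW at lon -100°, lat -20°.
Square 4, 1: +4·2° lon, +1·1° lat → SW at lon -92°, lat -19°.
Subsquare a=0, d=3: +0·0.0833333° lon, +3·0.0416667° lat → SW at lon -92°, lat -18.875°.
Extended square 8, 4: +8·0.00833333° lon, +4·0.00416667° lat → SW at lon -91.9333°, lat -18.8583°.
Cell spans 0.00833333° lon × 0.00416667° lat.
south -18.85833, north -18.85417.

-18.85833, -18.85417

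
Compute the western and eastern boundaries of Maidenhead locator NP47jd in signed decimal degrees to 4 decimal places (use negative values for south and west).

88.7500, 88.8333

Field N=13, P=15: +13·20° lon, +15·10° lat → SW at lon 80°, lat 60°.
Square 4, 7: +4·2° lon, +7·1° lat → SW at lon 88°, lat 67°.
Subsquare j=9, d=3: +9·0.0833333° lon, +3·0.0416667° lat → SW at lon 88.75°, lat 67.125°.
Cell spans 0.0833333° lon × 0.0416667° lat.
west 88.7500, east 88.8333.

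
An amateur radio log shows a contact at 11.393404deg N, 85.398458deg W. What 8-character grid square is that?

EK71hj24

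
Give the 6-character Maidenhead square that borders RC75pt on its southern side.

Latitude subsquare t = 19; −1 → 18 = s.
The longitude characters are unchanged.

RC75ps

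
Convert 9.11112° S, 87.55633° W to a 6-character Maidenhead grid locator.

EI60fv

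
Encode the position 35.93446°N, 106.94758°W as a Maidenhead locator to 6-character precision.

DM65mw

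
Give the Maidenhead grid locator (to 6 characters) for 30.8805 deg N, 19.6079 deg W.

Add 180° to longitude and 90° to latitude: 160.3921, 120.8805.
Field: lon ⌊160.3921/20⌋ = 8 → I; lat ⌊120.8805/10⌋ = 12 → M.
Square: lon ⌊0.3921/2⌋ = 0; lat ⌊0.8805/1⌋ = 0.
Subsquare: lon ⌊0.3921/0.0833333⌋ = 4 → e; lat ⌊0.8805/0.0416667⌋ = 21 → v.

IM00ev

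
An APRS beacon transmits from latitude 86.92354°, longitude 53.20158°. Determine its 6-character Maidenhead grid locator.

LR66ow

Add 180° to longitude and 90° to latitude: 233.2016, 176.9235.
Field: 233.2016/20 → 11 → L, 176.9235/10 → 17 → R; chars LR.
Square: 13.2016/2 → 6, 6.9235/1 → 6; chars 66.
Subsquare: 1.2016/0.0833333 → 14 → o, 0.9235/0.0416667 → 22 → w; chars ow.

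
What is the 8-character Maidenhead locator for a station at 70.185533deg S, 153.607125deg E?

Shift to the Maidenhead origin (180°W, 90°S): lon 333.60712, lat 19.81447.
Field: 333.60712/20 → 16 → Q, 19.81447/10 → 1 → B; chars QB.
Square: 13.60712/2 → 6, 9.81447/1 → 9; chars 69.
Subsquare: 1.60712/0.0833333 → 19 → t, 0.81447/0.0416667 → 19 → t; chars tt.
Extended square: 0.02379/0.00833333 → 2, 0.02280/0.00416667 → 5; chars 25.

QB69tt25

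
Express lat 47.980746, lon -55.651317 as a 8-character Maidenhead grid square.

GN27ex15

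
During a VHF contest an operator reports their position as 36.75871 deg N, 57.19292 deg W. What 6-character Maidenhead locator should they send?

GM16js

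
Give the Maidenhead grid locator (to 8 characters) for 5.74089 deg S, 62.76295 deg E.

MI14jg12

Add 180° to longitude and 90° to latitude: 242.76295, 84.25911.
Field (20°×10°, letters A–R): 242.76295/20 → 12 → M, 84.25911/10 → 8 → I; chars MI.
Square (2°×1°, digits 0–9): 2.76295/2 → 1, 4.25911/1 → 4; chars 14.
Subsquare (5′×2.5′, letters a–x): 0.76295/0.0833333 → 9 → j, 0.25911/0.0416667 → 6 → g; chars jg.
Extended square (30″×15″, digits 0–9): 0.01295/0.00833333 → 1, 0.00911/0.00416667 → 2; chars 12.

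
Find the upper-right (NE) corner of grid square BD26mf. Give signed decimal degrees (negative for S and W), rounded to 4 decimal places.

Field B=1, D=3: +1·20° lon, +3·10° lat → SW at lon -160°, lat -60°.
Square 2, 6: +2·2° lon, +6·1° lat → SW at lon -156°, lat -54°.
Subsquare m=12, f=5: +12·0.0833333° lon, +5·0.0416667° lat → SW at lon -155°, lat -53.7917°.
Cell spans 0.0833333° lon × 0.0416667° lat. NE corner is SW corner plus one full cell.
latitude -53.7500, longitude -154.9167.

-53.7500, -154.9167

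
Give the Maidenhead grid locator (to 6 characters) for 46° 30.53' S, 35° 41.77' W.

HE23dl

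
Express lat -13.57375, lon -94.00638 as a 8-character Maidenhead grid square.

Add 180° to longitude and 90° to latitude: 85.99362, 76.42625.
Field: lon ⌊85.99362/20⌋ = 4 → E; lat ⌊76.42625/10⌋ = 7 → H.
Square: lon ⌊5.99362/2⌋ = 2; lat ⌊6.42625/1⌋ = 6.
Subsquare: lon ⌊1.99362/0.0833333⌋ = 23 → x; lat ⌊0.42625/0.0416667⌋ = 10 → k.
Extended square: lon ⌊0.07695/0.00833333⌋ = 9; lat ⌊0.00958/0.00416667⌋ = 2.

EH26xk92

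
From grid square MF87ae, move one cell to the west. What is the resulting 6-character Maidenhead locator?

MF77xe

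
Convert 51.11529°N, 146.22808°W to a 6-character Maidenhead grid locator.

BO61vc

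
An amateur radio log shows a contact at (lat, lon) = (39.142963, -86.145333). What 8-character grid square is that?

Offset from 180°W / 90°S: lon 93.85467°, lat 129.14296°.
Field: 93.85467/20 → 4 → E, 129.14296/10 → 12 → M; chars EM.
Square: 13.85467/2 → 6, 9.14296/1 → 9; chars 69.
Subsquare: 1.85467/0.0833333 → 22 → w, 0.14296/0.0416667 → 3 → d; chars wd.
Extended square: 0.02133/0.00833333 → 2, 0.01796/0.00416667 → 4; chars 24.

EM69wd24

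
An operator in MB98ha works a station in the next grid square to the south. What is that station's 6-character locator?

Latitude subsquare a = 0; −1 → -1, wraps to 23 = x, carry into square.
Latitude square 8; −1 → 7.
The longitude characters are unchanged.

MB97hx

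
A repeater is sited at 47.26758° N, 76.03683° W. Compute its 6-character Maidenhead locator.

FN17xg

Add 180° to longitude and 90° to latitude: 103.9632, 137.2676.
Field (20°×10°, letters A–R): 103.9632/20 → 5 → F, 137.2676/10 → 13 → N; chars FN.
Square (2°×1°, digits 0–9): 3.9632/2 → 1, 7.2676/1 → 7; chars 17.
Subsquare (5′×2.5′, letters a–x): 1.9632/0.0833333 → 23 → x, 0.2676/0.0416667 → 6 → g; chars xg.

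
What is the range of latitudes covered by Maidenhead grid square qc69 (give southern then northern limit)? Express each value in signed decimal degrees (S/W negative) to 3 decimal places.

-61.000, -60.000

Field Q=16, C=2: +16·20° lon, +2·10° lat → SW at lon 140°, lat -70°.
Square 6, 9: +6·2° lon, +9·1° lat → SW at lon 152°, lat -61°.
Cell spans 2° lon × 1° lat.
south -61.000, north -60.000.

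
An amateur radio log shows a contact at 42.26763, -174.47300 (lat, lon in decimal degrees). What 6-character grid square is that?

Add 180° to longitude and 90° to latitude: 5.5270, 132.2676.
Field: lon ⌊5.5270/20⌋ = 0 → A; lat ⌊132.2676/10⌋ = 13 → N.
Square: lon ⌊5.5270/2⌋ = 2; lat ⌊2.2676/1⌋ = 2.
Subsquare: lon ⌊1.5270/0.0833333⌋ = 18 → s; lat ⌊0.2676/0.0416667⌋ = 6 → g.

AN22sg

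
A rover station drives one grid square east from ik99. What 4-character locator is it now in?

JK09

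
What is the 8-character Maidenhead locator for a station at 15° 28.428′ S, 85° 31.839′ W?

Offset from 180°W / 90°S: lon 94.46935°, lat 74.52620°.
Field: 94.46935/20 → 4 → E, 74.52620/10 → 7 → H; chars EH.
Square: 14.46935/2 → 7, 4.52620/1 → 4; chars 74.
Subsquare: 0.46935/0.0833333 → 5 → f, 0.52620/0.0416667 → 12 → m; chars fm.
Extended square: 0.05268/0.00833333 → 6, 0.02620/0.00416667 → 6; chars 66.

EH74fm66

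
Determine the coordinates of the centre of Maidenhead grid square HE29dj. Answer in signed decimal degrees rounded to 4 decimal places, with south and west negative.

Field H=7, E=4: +7·20° lon, +4·10° lat → SW at lon -40°, lat -50°.
Square 2, 9: +2·2° lon, +9·1° lat → SW at lon -36°, lat -41°.
Subsquare d=3, j=9: +3·0.0833333° lon, +9·0.0416667° lat → SW at lon -35.75°, lat -40.625°.
Cell spans 0.0833333° lon × 0.0416667° lat. Centre is SW corner plus half of each.
latitude -40.6042, longitude -35.7083.

-40.6042, -35.7083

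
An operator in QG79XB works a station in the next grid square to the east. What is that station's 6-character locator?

QG89ab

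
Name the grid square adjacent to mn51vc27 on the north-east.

MN51vc38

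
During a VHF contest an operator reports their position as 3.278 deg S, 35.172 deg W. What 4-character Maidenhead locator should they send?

HI26

Shift to the Maidenhead origin (180°W, 90°S): lon 144.83, lat 86.72.
Field: lon ⌊144.83/20⌋ = 7 → H; lat ⌊86.72/10⌋ = 8 → I.
Square: lon ⌊4.83/2⌋ = 2; lat ⌊6.72/1⌋ = 6.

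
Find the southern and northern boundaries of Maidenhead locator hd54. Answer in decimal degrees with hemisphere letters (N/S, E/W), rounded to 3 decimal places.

Field H=7, D=3: +7·20° lon, +3·10° lat → SW at lon -40°, lat -60°.
Square 5, 4: +5·2° lon, +4·1° lat → SW at lon -30°, lat -56°.
Cell spans 2° lon × 1° lat.
south 56.000° S, north 55.000° S.

56.000° S, 55.000° S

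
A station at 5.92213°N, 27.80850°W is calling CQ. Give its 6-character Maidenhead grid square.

HJ65cw

Offset from 180°W / 90°S: lon 152.1915°, lat 95.9221°.
Field (20°×10°, letters A–R): 152.1915/20 → 7 → H, 95.9221/10 → 9 → J; chars HJ.
Square (2°×1°, digits 0–9): 12.1915/2 → 6, 5.9221/1 → 5; chars 65.
Subsquare (5′×2.5′, letters a–x): 0.1915/0.0833333 → 2 → c, 0.9221/0.0416667 → 22 → w; chars cw.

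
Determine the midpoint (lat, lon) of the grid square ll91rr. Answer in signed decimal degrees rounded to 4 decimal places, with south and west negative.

21.7292, 59.4583

Field L=11, L=11: +11·20° lon, +11·10° lat → SW at lon 40°, lat 20°.
Square 9, 1: +9·2° lon, +1·1° lat → SW at lon 58°, lat 21°.
Subsquare r=17, r=17: +17·0.0833333° lon, +17·0.0416667° lat → SW at lon 59.4167°, lat 21.7083°.
Cell spans 0.0833333° lon × 0.0416667° lat. Centre is SW corner plus half of each.
latitude 21.7292, longitude 59.4583.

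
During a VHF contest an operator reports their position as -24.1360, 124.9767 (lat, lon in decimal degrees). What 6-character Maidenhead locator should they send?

PG25lu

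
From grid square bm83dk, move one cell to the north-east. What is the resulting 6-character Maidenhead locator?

BM83el

Longitude subsquare d = 3; +1 → 4 = e.
Latitude subsquare k = 10; +1 → 11 = l.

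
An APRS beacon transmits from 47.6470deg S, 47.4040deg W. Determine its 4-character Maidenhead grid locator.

GE62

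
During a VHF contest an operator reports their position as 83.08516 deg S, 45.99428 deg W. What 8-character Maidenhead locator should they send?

GA76av09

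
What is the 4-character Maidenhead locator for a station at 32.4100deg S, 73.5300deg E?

MF67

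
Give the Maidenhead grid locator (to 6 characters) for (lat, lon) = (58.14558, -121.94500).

CO98ad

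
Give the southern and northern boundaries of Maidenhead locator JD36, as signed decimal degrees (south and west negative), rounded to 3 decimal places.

Field J=9, D=3: +9·20° lon, +3·10° lat → SW at lon 0°, lat -60°.
Square 3, 6: +3·2° lon, +6·1° lat → SW at lon 6°, lat -54°.
Cell spans 2° lon × 1° lat.
south -54.000, north -53.000.

-54.000, -53.000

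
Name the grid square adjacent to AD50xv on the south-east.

Longitude subsquare x = 23; +1 → 24, wraps to 0 = a, carry into square.
Longitude square 5; +1 → 6.
Latitude subsquare v = 21; −1 → 20 = u.

AD60au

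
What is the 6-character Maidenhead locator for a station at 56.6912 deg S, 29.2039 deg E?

KD43oh

Offset from 180°W / 90°S: lon 209.2039°, lat 33.3088°.
Field: 209.2039/20 → 10 → K, 33.3088/10 → 3 → D; chars KD.
Square: 9.2039/2 → 4, 3.3088/1 → 3; chars 43.
Subsquare: 1.2039/0.0833333 → 14 → o, 0.3088/0.0416667 → 7 → h; chars oh.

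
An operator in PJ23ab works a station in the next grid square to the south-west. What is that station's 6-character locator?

PJ13xa

Longitude subsquare a = 0; −1 → -1, wraps to 23 = x, carry into square.
Longitude square 2; −1 → 1.
Latitude subsquare b = 1; −1 → 0 = a.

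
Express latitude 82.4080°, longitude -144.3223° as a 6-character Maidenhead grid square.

Offset from 180°W / 90°S: lon 35.6777°, lat 172.4080°.
Field: lon ⌊35.6777/20⌋ = 1 → B; lat ⌊172.4080/10⌋ = 17 → R.
Square: lon ⌊15.6777/2⌋ = 7; lat ⌊2.4080/1⌋ = 2.
Subsquare: lon ⌊1.6777/0.0833333⌋ = 20 → u; lat ⌊0.4080/0.0416667⌋ = 9 → j.

BR72uj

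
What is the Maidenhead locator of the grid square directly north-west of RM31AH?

RM21xi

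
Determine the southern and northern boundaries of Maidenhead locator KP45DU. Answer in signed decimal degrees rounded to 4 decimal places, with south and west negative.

65.8333, 65.8750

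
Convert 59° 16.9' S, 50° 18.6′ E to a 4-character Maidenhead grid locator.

Offset from 180°W / 90°S: lon 230.31°, lat 30.72°.
Field (20°×10°, letters A–R): 230.31/20 → 11 → L, 30.72/10 → 3 → D; chars LD.
Square (2°×1°, digits 0–9): 10.31/2 → 5, 0.72/1 → 0; chars 50.

LD50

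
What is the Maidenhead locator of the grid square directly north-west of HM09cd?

Longitude subsquare c = 2; −1 → 1 = b.
Latitude subsquare d = 3; +1 → 4 = e.

HM09be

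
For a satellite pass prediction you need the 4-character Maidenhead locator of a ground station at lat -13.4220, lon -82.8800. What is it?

EH86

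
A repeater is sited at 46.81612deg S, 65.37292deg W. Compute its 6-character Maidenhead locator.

FE73he

Offset from 180°W / 90°S: lon 114.6271°, lat 43.1839°.
Field: lon ⌊114.6271/20⌋ = 5 → F; lat ⌊43.1839/10⌋ = 4 → E.
Square: lon ⌊14.6271/2⌋ = 7; lat ⌊3.1839/1⌋ = 3.
Subsquare: lon ⌊0.6271/0.0833333⌋ = 7 → h; lat ⌊0.1839/0.0416667⌋ = 4 → e.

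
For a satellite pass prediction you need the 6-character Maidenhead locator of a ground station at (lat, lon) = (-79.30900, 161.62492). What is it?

RB00tq

Offset from 180°W / 90°S: lon 341.6249°, lat 10.6910°.
Field: 341.6249/20 → 17 → R, 10.6910/10 → 1 → B; chars RB.
Square: 1.6249/2 → 0, 0.6910/1 → 0; chars 00.
Subsquare: 1.6249/0.0833333 → 19 → t, 0.6910/0.0416667 → 16 → q; chars tq.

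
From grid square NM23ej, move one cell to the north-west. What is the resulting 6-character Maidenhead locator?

Longitude subsquare e = 4; −1 → 3 = d.
Latitude subsquare j = 9; +1 → 10 = k.

NM23dk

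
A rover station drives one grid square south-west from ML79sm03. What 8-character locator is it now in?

ML79rm92

Longitude extended square 0; −1 → -1, wraps to 9, carry into subsquare.
Longitude subsquare s = 18; −1 → 17 = r.
Latitude extended square 3; −1 → 2.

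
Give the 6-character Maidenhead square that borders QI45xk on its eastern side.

QI55ak

Longitude subsquare x = 23; +1 → 24, wraps to 0 = a, carry into square.
Longitude square 4; +1 → 5.
The latitude characters are unchanged.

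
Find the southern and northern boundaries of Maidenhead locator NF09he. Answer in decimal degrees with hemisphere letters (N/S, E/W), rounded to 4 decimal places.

30.8333° S, 30.7917° S

Field N=13, F=5: +13·20° lon, +5·10° lat → SW at lon 80°, lat -40°.
Square 0, 9: +0·2° lon, +9·1° lat → SW at lon 80°, lat -31°.
Subsquare h=7, e=4: +7·0.0833333° lon, +4·0.0416667° lat → SW at lon 80.5833°, lat -30.8333°.
Cell spans 0.0833333° lon × 0.0416667° lat.
south 30.8333° S, north 30.7917° S.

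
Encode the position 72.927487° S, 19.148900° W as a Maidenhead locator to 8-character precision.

IB07kb27

Add 180° to longitude and 90° to latitude: 160.85110, 17.07251.
Field (20°×10°, letters A–R): 160.85110/20 → 8 → I, 17.07251/10 → 1 → B; chars IB.
Square (2°×1°, digits 0–9): 0.85110/2 → 0, 7.07251/1 → 7; chars 07.
Subsquare (5′×2.5′, letters a–x): 0.85110/0.0833333 → 10 → k, 0.07251/0.0416667 → 1 → b; chars kb.
Extended square (30″×15″, digits 0–9): 0.01777/0.00833333 → 2, 0.03085/0.00416667 → 7; chars 27.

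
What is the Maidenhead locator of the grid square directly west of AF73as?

AF63xs

Longitude subsquare a = 0; −1 → -1, wraps to 23 = x, carry into square.
Longitude square 7; −1 → 6.
The latitude characters are unchanged.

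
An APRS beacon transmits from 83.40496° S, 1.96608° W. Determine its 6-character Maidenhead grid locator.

Add 180° to longitude and 90° to latitude: 178.0339, 6.5950.
Field: 178.0339/20 → 8 → I, 6.5950/10 → 0 → A; chars IA.
Square: 18.0339/2 → 9, 6.5950/1 → 6; chars 96.
Subsquare: 0.0339/0.0833333 → 0 → a, 0.5950/0.0416667 → 14 → o; chars ao.

IA96ao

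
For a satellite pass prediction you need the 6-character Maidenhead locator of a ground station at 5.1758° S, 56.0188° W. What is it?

GI14xt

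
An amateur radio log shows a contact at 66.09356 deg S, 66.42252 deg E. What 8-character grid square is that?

Add 180° to longitude and 90° to latitude: 246.42252, 23.90644.
Field (20°×10°, letters A–R): lon ⌊246.42252/20⌋ = 12 → M; lat ⌊23.90644/10⌋ = 2 → C.
Square (2°×1°, digits 0–9): lon ⌊6.42252/2⌋ = 3; lat ⌊3.90644/1⌋ = 3.
Subsquare (5′×2.5′, letters a–x): lon ⌊0.42252/0.0833333⌋ = 5 → f; lat ⌊0.90644/0.0416667⌋ = 21 → v.
Extended square (30″×15″, digits 0–9): lon ⌊0.00585/0.00833333⌋ = 0; lat ⌊0.03144/0.00416667⌋ = 7.

MC33fv07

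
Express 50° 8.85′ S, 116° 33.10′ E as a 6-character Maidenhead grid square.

OD89gu

Add 180° to longitude and 90° to latitude: 296.5517, 39.8525.
Field (20°×10°, letters A–R): lon ⌊296.5517/20⌋ = 14 → O; lat ⌊39.8525/10⌋ = 3 → D.
Square (2°×1°, digits 0–9): lon ⌊16.5517/2⌋ = 8; lat ⌊9.8525/1⌋ = 9.
Subsquare (5′×2.5′, letters a–x): lon ⌊0.5517/0.0833333⌋ = 6 → g; lat ⌊0.8525/0.0416667⌋ = 20 → u.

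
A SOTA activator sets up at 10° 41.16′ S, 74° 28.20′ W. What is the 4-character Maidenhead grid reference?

FH29

Shift to the Maidenhead origin (180°W, 90°S): lon 105.53, lat 79.31.
Field: 105.53/20 → 5 → F, 79.31/10 → 7 → H; chars FH.
Square: 5.53/2 → 2, 9.31/1 → 9; chars 29.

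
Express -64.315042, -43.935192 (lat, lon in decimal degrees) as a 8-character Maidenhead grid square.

GC85aq74

Offset from 180°W / 90°S: lon 136.06481°, lat 25.68496°.
Field (20°×10°, letters A–R): 136.06481/20 → 6 → G, 25.68496/10 → 2 → C; chars GC.
Square (2°×1°, digits 0–9): 16.06481/2 → 8, 5.68496/1 → 5; chars 85.
Subsquare (5′×2.5′, letters a–x): 0.06481/0.0833333 → 0 → a, 0.68496/0.0416667 → 16 → q; chars aq.
Extended square (30″×15″, digits 0–9): 0.06481/0.00833333 → 7, 0.01829/0.00416667 → 4; chars 74.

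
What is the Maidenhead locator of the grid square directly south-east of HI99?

Longitude square 9; +1 → 10, wraps to 0, carry into field.
Longitude field H = 7; +1 → 8 = I.
Latitude square 9; −1 → 8.

II08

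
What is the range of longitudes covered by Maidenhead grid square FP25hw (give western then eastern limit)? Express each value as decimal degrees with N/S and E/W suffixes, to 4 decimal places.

Field F=5, P=15: +5·20° lon, +15·10° lat → SW at lon -80°, lat 60°.
Square 2, 5: +2·2° lon, +5·1° lat → SW at lon -76°, lat 65°.
Subsquare h=7, w=22: +7·0.0833333° lon, +22·0.0416667° lat → SW at lon -75.4167°, lat 65.9167°.
Cell spans 0.0833333° lon × 0.0416667° lat.
west 75.4167° W, east 75.3333° W.

75.4167° W, 75.3333° W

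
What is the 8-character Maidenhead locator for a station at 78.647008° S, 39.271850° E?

KB91pi24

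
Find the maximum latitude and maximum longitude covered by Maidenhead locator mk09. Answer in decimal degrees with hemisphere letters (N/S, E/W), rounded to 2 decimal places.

20.00° N, 62.00° E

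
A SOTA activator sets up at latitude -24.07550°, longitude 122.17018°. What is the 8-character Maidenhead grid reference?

Offset from 180°W / 90°S: lon 302.17018°, lat 65.92450°.
Field: lon ⌊302.17018/20⌋ = 15 → P; lat ⌊65.92450/10⌋ = 6 → G.
Square: lon ⌊2.17018/2⌋ = 1; lat ⌊5.92450/1⌋ = 5.
Subsquare: lon ⌊0.17018/0.0833333⌋ = 2 → c; lat ⌊0.92450/0.0416667⌋ = 22 → w.
Extended square: lon ⌊0.00351/0.00833333⌋ = 0; lat ⌊0.00783/0.00416667⌋ = 1.

PG15cw01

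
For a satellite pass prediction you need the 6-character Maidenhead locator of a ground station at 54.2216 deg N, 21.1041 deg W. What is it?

HO94kf

Offset from 180°W / 90°S: lon 158.8959°, lat 144.2216°.
Field: lon ⌊158.8959/20⌋ = 7 → H; lat ⌊144.2216/10⌋ = 14 → O.
Square: lon ⌊18.8959/2⌋ = 9; lat ⌊4.2216/1⌋ = 4.
Subsquare: lon ⌊0.8959/0.0833333⌋ = 10 → k; lat ⌊0.2216/0.0416667⌋ = 5 → f.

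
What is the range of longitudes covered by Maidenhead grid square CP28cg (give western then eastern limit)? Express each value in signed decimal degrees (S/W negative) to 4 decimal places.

Field C=2, P=15: +2·20° lon, +15·10° lat → SW at lon -140°, lat 60°.
Square 2, 8: +2·2° lon, +8·1° lat → SW at lon -136°, lat 68°.
Subsquare c=2, g=6: +2·0.0833333° lon, +6·0.0416667° lat → SW at lon -135.833°, lat 68.25°.
Cell spans 0.0833333° lon × 0.0416667° lat.
west -135.8333, east -135.7500.

-135.8333, -135.7500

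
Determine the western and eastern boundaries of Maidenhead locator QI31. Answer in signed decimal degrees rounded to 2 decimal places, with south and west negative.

146.00, 148.00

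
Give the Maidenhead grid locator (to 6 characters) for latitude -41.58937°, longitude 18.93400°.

Shift to the Maidenhead origin (180°W, 90°S): lon 198.9340, lat 48.4106.
Field (20°×10°, letters A–R): lon ⌊198.9340/20⌋ = 9 → J; lat ⌊48.4106/10⌋ = 4 → E.
Square (2°×1°, digits 0–9): lon ⌊18.9340/2⌋ = 9; lat ⌊8.4106/1⌋ = 8.
Subsquare (5′×2.5′, letters a–x): lon ⌊0.9340/0.0833333⌋ = 11 → l; lat ⌊0.4106/0.0416667⌋ = 9 → j.

JE98lj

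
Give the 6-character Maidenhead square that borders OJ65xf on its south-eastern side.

Longitude subsquare x = 23; +1 → 24, wraps to 0 = a, carry into square.
Longitude square 6; +1 → 7.
Latitude subsquare f = 5; −1 → 4 = e.

OJ75ae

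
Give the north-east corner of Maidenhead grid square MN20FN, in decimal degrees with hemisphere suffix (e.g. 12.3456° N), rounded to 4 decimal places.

Field M=12, N=13: +12·20° lon, +13·10° lat → SW at lon 60°, lat 40°.
Square 2, 0: +2·2° lon, +0·1° lat → SW at lon 64°, lat 40°.
Subsquare f=5, n=13: +5·0.0833333° lon, +13·0.0416667° lat → SW at lon 64.4167°, lat 40.5417°.
Cell spans 0.0833333° lon × 0.0416667° lat. NE corner is SW corner plus one full cell.
latitude 40.5833° N, longitude 64.5000° E.

40.5833° N, 64.5000° E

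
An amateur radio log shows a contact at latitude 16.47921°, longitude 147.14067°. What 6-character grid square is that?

QK36nl

Add 180° to longitude and 90° to latitude: 327.1407, 106.4792.
Field (20°×10°, letters A–R): 327.1407/20 → 16 → Q, 106.4792/10 → 10 → K; chars QK.
Square (2°×1°, digits 0–9): 7.1407/2 → 3, 6.4792/1 → 6; chars 36.
Subsquare (5′×2.5′, letters a–x): 1.1407/0.0833333 → 13 → n, 0.4792/0.0416667 → 11 → l; chars nl.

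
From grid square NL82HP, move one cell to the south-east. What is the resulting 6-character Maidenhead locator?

NL82io

Longitude subsquare h = 7; +1 → 8 = i.
Latitude subsquare p = 15; −1 → 14 = o.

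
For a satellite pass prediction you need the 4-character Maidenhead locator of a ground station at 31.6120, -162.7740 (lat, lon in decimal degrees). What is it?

Add 180° to longitude and 90° to latitude: 17.23, 121.61.
Field: lon ⌊17.23/20⌋ = 0 → A; lat ⌊121.61/10⌋ = 12 → M.
Square: lon ⌊17.23/2⌋ = 8; lat ⌊1.61/1⌋ = 1.

AM81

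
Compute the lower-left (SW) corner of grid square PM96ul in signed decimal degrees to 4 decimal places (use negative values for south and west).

36.4583, 139.6667

Field P=15, M=12: +15·20° lon, +12·10° lat → SW at lon 120°, lat 30°.
Square 9, 6: +9·2° lon, +6·1° lat → SW at lon 138°, lat 36°.
Subsquare u=20, l=11: +20·0.0833333° lon, +11·0.0416667° lat → SW at lon 139.667°, lat 36.4583°.
latitude 36.4583, longitude 139.6667.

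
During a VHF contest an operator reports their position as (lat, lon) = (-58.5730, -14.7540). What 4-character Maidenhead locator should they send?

ID21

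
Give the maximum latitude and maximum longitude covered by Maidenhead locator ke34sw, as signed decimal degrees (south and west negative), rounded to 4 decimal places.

Field K=10, E=4: +10·20° lon, +4·10° lat → SW at lon 20°, lat -50°.
Square 3, 4: +3·2° lon, +4·1° lat → SW at lon 26°, lat -46°.
Subsquare s=18, w=22: +18·0.0833333° lon, +22·0.0416667° lat → SW at lon 27.5°, lat -45.0833°.
Cell spans 0.0833333° lon × 0.0416667° lat. NE corner is SW corner plus one full cell.
latitude -45.0417, longitude 27.5833.

-45.0417, 27.5833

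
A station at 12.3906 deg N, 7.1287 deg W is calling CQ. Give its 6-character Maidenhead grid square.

IK62kj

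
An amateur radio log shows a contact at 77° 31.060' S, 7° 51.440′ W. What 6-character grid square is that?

Shift to the Maidenhead origin (180°W, 90°S): lon 172.1427, lat 12.4823.
Field (20°×10°, letters A–R): 172.1427/20 → 8 → I, 12.4823/10 → 1 → B; chars IB.
Square (2°×1°, digits 0–9): 12.1427/2 → 6, 2.4823/1 → 2; chars 62.
Subsquare (5′×2.5′, letters a–x): 0.1427/0.0833333 → 1 → b, 0.4823/0.0416667 → 11 → l; chars bl.

IB62bl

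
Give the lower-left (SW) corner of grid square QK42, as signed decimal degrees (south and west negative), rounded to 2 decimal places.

12.00, 148.00

Field Q=16, K=10: +16·20° lon, +10·10° lat → SW at lon 140°, lat 10°.
Square 4, 2: +4·2° lon, +2·1° lat → SW at lon 148°, lat 12°.
latitude 12.00, longitude 148.00.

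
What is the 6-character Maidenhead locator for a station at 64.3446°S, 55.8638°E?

LC75wp

Add 180° to longitude and 90° to latitude: 235.8638, 25.6554.
Field (20°×10°, letters A–R): 235.8638/20 → 11 → L, 25.6554/10 → 2 → C; chars LC.
Square (2°×1°, digits 0–9): 15.8638/2 → 7, 5.6554/1 → 5; chars 75.
Subsquare (5′×2.5′, letters a–x): 1.8638/0.0833333 → 22 → w, 0.6554/0.0416667 → 15 → p; chars wp.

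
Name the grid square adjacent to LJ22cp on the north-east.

LJ22dq

Longitude subsquare c = 2; +1 → 3 = d.
Latitude subsquare p = 15; +1 → 16 = q.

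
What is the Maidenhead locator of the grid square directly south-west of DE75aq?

DE65xp

Longitude subsquare a = 0; −1 → -1, wraps to 23 = x, carry into square.
Longitude square 7; −1 → 6.
Latitude subsquare q = 16; −1 → 15 = p.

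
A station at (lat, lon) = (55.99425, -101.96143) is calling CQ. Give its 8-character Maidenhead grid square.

DO95ax48

Shift to the Maidenhead origin (180°W, 90°S): lon 78.03857, lat 145.99425.
Field: 78.03857/20 → 3 → D, 145.99425/10 → 14 → O; chars DO.
Square: 18.03857/2 → 9, 5.99425/1 → 5; chars 95.
Subsquare: 0.03857/0.0833333 → 0 → a, 0.99425/0.0416667 → 23 → x; chars ax.
Extended square: 0.03857/0.00833333 → 4, 0.03592/0.00416667 → 8; chars 48.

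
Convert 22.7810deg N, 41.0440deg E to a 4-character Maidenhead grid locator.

Add 180° to longitude and 90° to latitude: 221.04, 112.78.
Field: lon ⌊221.04/20⌋ = 11 → L; lat ⌊112.78/10⌋ = 11 → L.
Square: lon ⌊1.04/2⌋ = 0; lat ⌊2.78/1⌋ = 2.

LL02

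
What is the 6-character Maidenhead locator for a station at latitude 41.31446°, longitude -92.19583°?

Add 180° to longitude and 90° to latitude: 87.8042, 131.3145.
Field: 87.8042/20 → 4 → E, 131.3145/10 → 13 → N; chars EN.
Square: 7.8042/2 → 3, 1.3145/1 → 1; chars 31.
Subsquare: 1.8042/0.0833333 → 21 → v, 0.3145/0.0416667 → 7 → h; chars vh.

EN31vh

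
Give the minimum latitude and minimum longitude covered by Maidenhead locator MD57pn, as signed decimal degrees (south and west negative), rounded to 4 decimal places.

Field M=12, D=3: +12·20° lon, +3·10° lat → SW at lon 60°, lat -60°.
Square 5, 7: +5·2° lon, +7·1° lat → SW at lon 70°, lat -53°.
Subsquare p=15, n=13: +15·0.0833333° lon, +13·0.0416667° lat → SW at lon 71.25°, lat -52.4583°.
latitude -52.4583, longitude 71.2500.

-52.4583, 71.2500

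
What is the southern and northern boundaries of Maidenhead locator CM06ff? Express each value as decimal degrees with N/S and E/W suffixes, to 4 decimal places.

Field C=2, M=12: +2·20° lon, +12·10° lat → SW at lon -140°, lat 30°.
Square 0, 6: +0·2° lon, +6·1° lat → SW at lon -140°, lat 36°.
Subsquare f=5, f=5: +5·0.0833333° lon, +5·0.0416667° lat → SW at lon -139.583°, lat 36.2083°.
Cell spans 0.0833333° lon × 0.0416667° lat.
south 36.2083° N, north 36.2500° N.

36.2083° N, 36.2500° N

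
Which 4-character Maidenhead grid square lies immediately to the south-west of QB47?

QB36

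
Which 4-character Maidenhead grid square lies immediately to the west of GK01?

Longitude square 0; −1 → -1, wraps to 9, carry into field.
Longitude field G = 6; −1 → 5 = F.
The latitude characters are unchanged.

FK91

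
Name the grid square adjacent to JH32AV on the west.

Longitude subsquare a = 0; −1 → -1, wraps to 23 = x, carry into square.
Longitude square 3; −1 → 2.
The latitude characters are unchanged.

JH22xv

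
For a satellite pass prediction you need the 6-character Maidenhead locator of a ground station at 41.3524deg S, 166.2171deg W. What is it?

Offset from 180°W / 90°S: lon 13.7829°, lat 48.6476°.
Field (20°×10°, letters A–R): lon ⌊13.7829/20⌋ = 0 → A; lat ⌊48.6476/10⌋ = 4 → E.
Square (2°×1°, digits 0–9): lon ⌊13.7829/2⌋ = 6; lat ⌊8.6476/1⌋ = 8.
Subsquare (5′×2.5′, letters a–x): lon ⌊1.7829/0.0833333⌋ = 21 → v; lat ⌊0.6476/0.0416667⌋ = 15 → p.

AE68vp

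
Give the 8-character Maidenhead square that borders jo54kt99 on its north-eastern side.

Longitude extended square 9; +1 → 10, wraps to 0, carry into subsquare.
Longitude subsquare k = 10; +1 → 11 = l.
Latitude extended square 9; +1 → 10, wraps to 0, carry into subsquare.
Latitude subsquare t = 19; +1 → 20 = u.

JO54lu00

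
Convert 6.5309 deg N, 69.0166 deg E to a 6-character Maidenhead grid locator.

Offset from 180°W / 90°S: lon 249.0166°, lat 96.5309°.
Field (20°×10°, letters A–R): lon ⌊249.0166/20⌋ = 12 → M; lat ⌊96.5309/10⌋ = 9 → J.
Square (2°×1°, digits 0–9): lon ⌊9.0166/2⌋ = 4; lat ⌊6.5309/1⌋ = 6.
Subsquare (5′×2.5′, letters a–x): lon ⌊1.0166/0.0833333⌋ = 12 → m; lat ⌊0.5309/0.0416667⌋ = 12 → m.

MJ46mm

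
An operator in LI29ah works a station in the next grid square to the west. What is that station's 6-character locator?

LI19xh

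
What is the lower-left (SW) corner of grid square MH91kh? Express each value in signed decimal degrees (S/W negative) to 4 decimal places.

-18.7083, 78.8333

Field M=12, H=7: +12·20° lon, +7·10° lat → SW at lon 60°, lat -20°.
Square 9, 1: +9·2° lon, +1·1° lat → SW at lon 78°, lat -19°.
Subsquare k=10, h=7: +10·0.0833333° lon, +7·0.0416667° lat → SW at lon 78.8333°, lat -18.7083°.
latitude -18.7083, longitude 78.8333.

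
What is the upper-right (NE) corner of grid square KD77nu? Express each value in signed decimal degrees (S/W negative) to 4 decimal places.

-52.1250, 35.1667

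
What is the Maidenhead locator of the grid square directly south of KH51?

KH50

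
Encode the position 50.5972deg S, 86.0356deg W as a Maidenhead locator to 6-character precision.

Shift to the Maidenhead origin (180°W, 90°S): lon 93.9644, lat 39.4028.
Field: 93.9644/20 → 4 → E, 39.4028/10 → 3 → D; chars ED.
Square: 13.9644/2 → 6, 9.4028/1 → 9; chars 69.
Subsquare: 1.9644/0.0833333 → 23 → x, 0.4028/0.0416667 → 9 → j; chars xj.

ED69xj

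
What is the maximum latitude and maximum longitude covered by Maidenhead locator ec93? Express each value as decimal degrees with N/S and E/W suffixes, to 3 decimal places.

66.000° S, 80.000° W

Field E=4, C=2: +4·20° lon, +2·10° lat → SW at lon -100°, lat -70°.
Square 9, 3: +9·2° lon, +3·1° lat → SW at lon -82°, lat -67°.
Cell spans 2° lon × 1° lat. NE corner is SW corner plus one full cell.
latitude 66.000° S, longitude 80.000° W.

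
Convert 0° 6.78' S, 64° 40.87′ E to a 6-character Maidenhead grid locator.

MI29iv

Offset from 180°W / 90°S: lon 244.6812°, lat 89.8870°.
Field: lon ⌊244.6812/20⌋ = 12 → M; lat ⌊89.8870/10⌋ = 8 → I.
Square: lon ⌊4.6812/2⌋ = 2; lat ⌊9.8870/1⌋ = 9.
Subsquare: lon ⌊0.6812/0.0833333⌋ = 8 → i; lat ⌊0.8870/0.0416667⌋ = 21 → v.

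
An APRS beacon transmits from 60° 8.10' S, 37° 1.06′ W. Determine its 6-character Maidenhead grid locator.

HC19lu

Shift to the Maidenhead origin (180°W, 90°S): lon 142.9823, lat 29.8650.
Field (20°×10°, letters A–R): lon ⌊142.9823/20⌋ = 7 → H; lat ⌊29.8650/10⌋ = 2 → C.
Square (2°×1°, digits 0–9): lon ⌊2.9823/2⌋ = 1; lat ⌊9.8650/1⌋ = 9.
Subsquare (5′×2.5′, letters a–x): lon ⌊0.9823/0.0833333⌋ = 11 → l; lat ⌊0.8650/0.0416667⌋ = 20 → u.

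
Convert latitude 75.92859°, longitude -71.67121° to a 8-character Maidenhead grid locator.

FQ45dw92

Shift to the Maidenhead origin (180°W, 90°S): lon 108.32879, lat 165.92859.
Field (20°×10°, letters A–R): 108.32879/20 → 5 → F, 165.92859/10 → 16 → Q; chars FQ.
Square (2°×1°, digits 0–9): 8.32879/2 → 4, 5.92859/1 → 5; chars 45.
Subsquare (5′×2.5′, letters a–x): 0.32879/0.0833333 → 3 → d, 0.92859/0.0416667 → 22 → w; chars dw.
Extended square (30″×15″, digits 0–9): 0.07879/0.00833333 → 9, 0.01192/0.00416667 → 2; chars 92.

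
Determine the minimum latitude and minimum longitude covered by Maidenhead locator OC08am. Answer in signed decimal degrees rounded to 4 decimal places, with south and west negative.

Field O=14, C=2: +14·20° lon, +2·10° lat → SW at lon 100°, lat -70°.
Square 0, 8: +0·2° lon, +8·1° lat → SW at lon 100°, lat -62°.
Subsquare a=0, m=12: +0·0.0833333° lon, +12·0.0416667° lat → SW at lon 100°, lat -61.5°.
latitude -61.5000, longitude 100.0000.

-61.5000, 100.0000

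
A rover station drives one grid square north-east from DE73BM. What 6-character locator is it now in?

DE73cn

Longitude subsquare b = 1; +1 → 2 = c.
Latitude subsquare m = 12; +1 → 13 = n.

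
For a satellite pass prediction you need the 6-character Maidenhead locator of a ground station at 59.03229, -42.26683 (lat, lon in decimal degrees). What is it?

GO89ua

Add 180° to longitude and 90° to latitude: 137.7332, 149.0323.
Field (20°×10°, letters A–R): 137.7332/20 → 6 → G, 149.0323/10 → 14 → O; chars GO.
Square (2°×1°, digits 0–9): 17.7332/2 → 8, 9.0323/1 → 9; chars 89.
Subsquare (5′×2.5′, letters a–x): 1.7332/0.0833333 → 20 → u, 0.0323/0.0416667 → 0 → a; chars ua.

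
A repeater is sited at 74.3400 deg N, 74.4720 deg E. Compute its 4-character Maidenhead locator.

Add 180° to longitude and 90° to latitude: 254.47, 164.34.
Field: lon ⌊254.47/20⌋ = 12 → M; lat ⌊164.34/10⌋ = 16 → Q.
Square: lon ⌊14.47/2⌋ = 7; lat ⌊4.34/1⌋ = 4.

MQ74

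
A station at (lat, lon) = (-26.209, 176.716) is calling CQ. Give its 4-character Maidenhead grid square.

RG83

Shift to the Maidenhead origin (180°W, 90°S): lon 356.72, lat 63.79.
Field: lon ⌊356.72/20⌋ = 17 → R; lat ⌊63.79/10⌋ = 6 → G.
Square: lon ⌊16.72/2⌋ = 8; lat ⌊3.79/1⌋ = 3.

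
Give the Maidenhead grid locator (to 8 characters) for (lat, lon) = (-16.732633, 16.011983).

JH83ag14

Offset from 180°W / 90°S: lon 196.01198°, lat 73.26737°.
Field (20°×10°, letters A–R): lon ⌊196.01198/20⌋ = 9 → J; lat ⌊73.26737/10⌋ = 7 → H.
Square (2°×1°, digits 0–9): lon ⌊16.01198/2⌋ = 8; lat ⌊3.26737/1⌋ = 3.
Subsquare (5′×2.5′, letters a–x): lon ⌊0.01198/0.0833333⌋ = 0 → a; lat ⌊0.26737/0.0416667⌋ = 6 → g.
Extended square (30″×15″, digits 0–9): lon ⌊0.01198/0.00833333⌋ = 1; lat ⌊0.01737/0.00416667⌋ = 4.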